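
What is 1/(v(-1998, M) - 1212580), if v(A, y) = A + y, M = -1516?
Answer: -1/1216094 ≈ -8.2231e-7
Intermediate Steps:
1/(v(-1998, M) - 1212580) = 1/((-1998 - 1516) - 1212580) = 1/(-3514 - 1212580) = 1/(-1216094) = -1/1216094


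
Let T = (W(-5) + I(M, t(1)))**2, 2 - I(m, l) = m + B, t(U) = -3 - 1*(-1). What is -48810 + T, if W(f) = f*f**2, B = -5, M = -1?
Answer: -35121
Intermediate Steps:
t(U) = -2 (t(U) = -3 + 1 = -2)
I(m, l) = 7 - m (I(m, l) = 2 - (m - 5) = 2 - (-5 + m) = 2 + (5 - m) = 7 - m)
W(f) = f**3
T = 13689 (T = ((-5)**3 + (7 - 1*(-1)))**2 = (-125 + (7 + 1))**2 = (-125 + 8)**2 = (-117)**2 = 13689)
-48810 + T = -48810 + 13689 = -35121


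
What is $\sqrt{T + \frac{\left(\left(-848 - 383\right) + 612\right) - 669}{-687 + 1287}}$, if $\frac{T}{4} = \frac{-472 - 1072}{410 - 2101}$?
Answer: $\frac{\sqrt{968684277}}{25365} \approx 1.227$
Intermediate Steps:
$T = \frac{6176}{1691}$ ($T = 4 \frac{-472 - 1072}{410 - 2101} = 4 \left(- \frac{1544}{-1691}\right) = 4 \left(\left(-1544\right) \left(- \frac{1}{1691}\right)\right) = 4 \cdot \frac{1544}{1691} = \frac{6176}{1691} \approx 3.6523$)
$\sqrt{T + \frac{\left(\left(-848 - 383\right) + 612\right) - 669}{-687 + 1287}} = \sqrt{\frac{6176}{1691} + \frac{\left(\left(-848 - 383\right) + 612\right) - 669}{-687 + 1287}} = \sqrt{\frac{6176}{1691} + \frac{\left(\left(-848 - 383\right) + 612\right) - 669}{600}} = \sqrt{\frac{6176}{1691} + \left(\left(-1231 + 612\right) - 669\right) \frac{1}{600}} = \sqrt{\frac{6176}{1691} + \left(-619 - 669\right) \frac{1}{600}} = \sqrt{\frac{6176}{1691} - \frac{161}{75}} = \sqrt{\frac{190949}{126825}} = \frac{\sqrt{968684277}}{25365}$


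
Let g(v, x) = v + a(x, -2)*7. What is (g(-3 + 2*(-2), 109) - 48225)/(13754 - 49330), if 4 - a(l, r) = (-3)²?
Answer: 48267/35576 ≈ 1.3567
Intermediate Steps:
a(l, r) = -5 (a(l, r) = 4 - 1*(-3)² = 4 - 1*9 = 4 - 9 = -5)
g(v, x) = -35 + v (g(v, x) = v - 5*7 = v - 35 = -35 + v)
(g(-3 + 2*(-2), 109) - 48225)/(13754 - 49330) = ((-35 + (-3 + 2*(-2))) - 48225)/(13754 - 49330) = ((-35 + (-3 - 4)) - 48225)/(-35576) = ((-35 - 7) - 48225)*(-1/35576) = (-42 - 48225)*(-1/35576) = -48267*(-1/35576) = 48267/35576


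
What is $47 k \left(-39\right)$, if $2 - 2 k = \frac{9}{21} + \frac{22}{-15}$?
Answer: $- \frac{194909}{70} \approx -2784.4$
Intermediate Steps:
$k = \frac{319}{210}$ ($k = 1 - \frac{\frac{9}{21} + \frac{22}{-15}}{2} = 1 - \frac{9 \cdot \frac{1}{21} + 22 \left(- \frac{1}{15}\right)}{2} = 1 - \frac{\frac{3}{7} - \frac{22}{15}}{2} = 1 - - \frac{109}{210} = 1 + \frac{109}{210} = \frac{319}{210} \approx 1.519$)
$47 k \left(-39\right) = 47 \cdot \frac{319}{210} \left(-39\right) = \frac{14993}{210} \left(-39\right) = - \frac{194909}{70}$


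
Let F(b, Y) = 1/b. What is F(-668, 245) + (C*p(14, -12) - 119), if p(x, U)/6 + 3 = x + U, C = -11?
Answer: -35405/668 ≈ -53.001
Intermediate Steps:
p(x, U) = -18 + 6*U + 6*x (p(x, U) = -18 + 6*(x + U) = -18 + 6*(U + x) = -18 + (6*U + 6*x) = -18 + 6*U + 6*x)
F(-668, 245) + (C*p(14, -12) - 119) = 1/(-668) + (-11*(-18 + 6*(-12) + 6*14) - 119) = -1/668 + (-11*(-18 - 72 + 84) - 119) = -1/668 + (-11*(-6) - 119) = -1/668 + (66 - 119) = -1/668 - 53 = -35405/668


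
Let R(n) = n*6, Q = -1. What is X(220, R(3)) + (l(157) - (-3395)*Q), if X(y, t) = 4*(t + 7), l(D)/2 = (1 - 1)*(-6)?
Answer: -3295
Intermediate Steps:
l(D) = 0 (l(D) = 2*((1 - 1)*(-6)) = 2*(0*(-6)) = 2*0 = 0)
R(n) = 6*n
X(y, t) = 28 + 4*t (X(y, t) = 4*(7 + t) = 28 + 4*t)
X(220, R(3)) + (l(157) - (-3395)*Q) = (28 + 4*(6*3)) + (0 - (-3395)*(-1)) = (28 + 4*18) + (0 - 1*3395) = (28 + 72) + (0 - 3395) = 100 - 3395 = -3295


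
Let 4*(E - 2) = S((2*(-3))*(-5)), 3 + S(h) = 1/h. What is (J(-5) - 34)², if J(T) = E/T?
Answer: 422343601/360000 ≈ 1173.2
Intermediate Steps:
S(h) = -3 + 1/h
E = 151/120 (E = 2 + (-3 + 1/((2*(-3))*(-5)))/4 = 2 + (-3 + 1/(-6*(-5)))/4 = 2 + (-3 + 1/30)/4 = 2 + (¼)*(-89/30) = 2 - 89/120 = 151/120 ≈ 1.2583)
J(T) = 151/(120*T)
(J(-5) - 34)² = ((151/120)/(-5) - 34)² = ((151/120)*(-⅕) - 34)² = (-151/600 - 34)² = (-20551/600)² = 422343601/360000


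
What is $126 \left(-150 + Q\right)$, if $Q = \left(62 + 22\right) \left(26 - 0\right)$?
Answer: $256284$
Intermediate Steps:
$Q = 2184$ ($Q = 84 \left(26 + 0\right) = 84 \cdot 26 = 2184$)
$126 \left(-150 + Q\right) = 126 \left(-150 + 2184\right) = 126 \cdot 2034 = 256284$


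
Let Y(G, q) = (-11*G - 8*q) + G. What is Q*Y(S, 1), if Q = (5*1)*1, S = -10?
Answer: 460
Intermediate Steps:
Q = 5 (Q = 5*1 = 5)
Y(G, q) = -10*G - 8*q
Q*Y(S, 1) = 5*(-10*(-10) - 8*1) = 5*(100 - 8) = 5*92 = 460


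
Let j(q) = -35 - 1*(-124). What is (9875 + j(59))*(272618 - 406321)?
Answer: -1332216692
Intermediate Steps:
j(q) = 89 (j(q) = -35 + 124 = 89)
(9875 + j(59))*(272618 - 406321) = (9875 + 89)*(272618 - 406321) = 9964*(-133703) = -1332216692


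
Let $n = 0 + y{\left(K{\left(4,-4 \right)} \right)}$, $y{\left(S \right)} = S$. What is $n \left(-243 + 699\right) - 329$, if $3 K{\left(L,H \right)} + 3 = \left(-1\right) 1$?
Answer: $-937$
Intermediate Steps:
$K{\left(L,H \right)} = - \frac{4}{3}$ ($K{\left(L,H \right)} = -1 + \frac{\left(-1\right) 1}{3} = -1 + \frac{1}{3} \left(-1\right) = -1 - \frac{1}{3} = - \frac{4}{3}$)
$n = - \frac{4}{3}$ ($n = 0 - \frac{4}{3} = - \frac{4}{3} \approx -1.3333$)
$n \left(-243 + 699\right) - 329 = - \frac{4 \left(-243 + 699\right)}{3} - 329 = \left(- \frac{4}{3}\right) 456 - 329 = -608 - 329 = -937$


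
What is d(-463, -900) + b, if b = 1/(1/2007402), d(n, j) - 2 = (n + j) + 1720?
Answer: 2007761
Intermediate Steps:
d(n, j) = 1722 + j + n (d(n, j) = 2 + ((n + j) + 1720) = 2 + ((j + n) + 1720) = 2 + (1720 + j + n) = 1722 + j + n)
b = 2007402 (b = 1/(1/2007402) = 2007402)
d(-463, -900) + b = (1722 - 900 - 463) + 2007402 = 359 + 2007402 = 2007761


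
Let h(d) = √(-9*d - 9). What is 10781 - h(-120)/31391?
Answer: 10781 - 3*√119/31391 ≈ 10781.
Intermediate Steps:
h(d) = √(-9 - 9*d)
10781 - h(-120)/31391 = 10781 - 3*√(-1 - 1*(-120))/31391 = 10781 - 3*√(-1 + 120)/31391 = 10781 - 3*√119/31391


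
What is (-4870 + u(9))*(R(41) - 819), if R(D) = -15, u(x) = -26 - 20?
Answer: 4099944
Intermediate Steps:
u(x) = -46
(-4870 + u(9))*(R(41) - 819) = (-4870 - 46)*(-15 - 819) = -4916*(-834) = 4099944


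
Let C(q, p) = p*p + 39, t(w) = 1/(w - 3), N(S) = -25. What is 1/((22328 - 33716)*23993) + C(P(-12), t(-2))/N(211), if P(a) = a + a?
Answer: -266674709809/170770177500 ≈ -1.5616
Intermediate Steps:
P(a) = 2*a
t(w) = 1/(-3 + w)
C(q, p) = 39 + p**2 (C(q, p) = p**2 + 39 = 39 + p**2)
1/((22328 - 33716)*23993) + C(P(-12), t(-2))/N(211) = 1/((22328 - 33716)*23993) + (39 + (1/(-3 - 2))**2)/(-25) = (1/23993)/(-11388) + (39 + (1/(-5))**2)*(-1/25) = -1/11388*1/23993 + (39 + (-1/5)**2)*(-1/25) = -1/273232284 + (39 + 1/25)*(-1/25) = -1/273232284 + (976/25)*(-1/25) = -1/273232284 - 976/625 = -266674709809/170770177500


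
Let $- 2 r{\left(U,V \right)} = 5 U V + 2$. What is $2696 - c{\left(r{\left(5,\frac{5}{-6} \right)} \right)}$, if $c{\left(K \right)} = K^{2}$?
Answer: $\frac{375455}{144} \approx 2607.3$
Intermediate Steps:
$r{\left(U,V \right)} = -1 - \frac{5 U V}{2}$ ($r{\left(U,V \right)} = - \frac{5 U V + 2}{2} = - \frac{2 + 5 U V}{2} = -1 - \frac{5 U V}{2}$)
$2696 - c{\left(r{\left(5,\frac{5}{-6} \right)} \right)} = 2696 - \left(-1 - \frac{25 \frac{5}{-6}}{2}\right)^{2} = 2696 - \left(-1 - \frac{25 \cdot 5 \left(- \frac{1}{6}\right)}{2}\right)^{2} = 2696 - \left(-1 - \frac{25}{2} \left(- \frac{5}{6}\right)\right)^{2} = 2696 - \left(-1 + \frac{125}{12}\right)^{2} = 2696 - \left(\frac{113}{12}\right)^{2} = 2696 - \frac{12769}{144} = \frac{375455}{144}$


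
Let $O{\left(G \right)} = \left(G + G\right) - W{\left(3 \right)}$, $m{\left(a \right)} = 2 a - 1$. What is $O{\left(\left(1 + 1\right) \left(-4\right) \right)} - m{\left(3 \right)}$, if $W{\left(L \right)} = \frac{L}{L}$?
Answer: $-22$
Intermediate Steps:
$W{\left(L \right)} = 1$
$m{\left(a \right)} = -1 + 2 a$
$O{\left(G \right)} = -1 + 2 G$ ($O{\left(G \right)} = \left(G + G\right) - 1 = 2 G - 1 = -1 + 2 G$)
$O{\left(\left(1 + 1\right) \left(-4\right) \right)} - m{\left(3 \right)} = \left(-1 + 2 \left(1 + 1\right) \left(-4\right)\right) - \left(-1 + 2 \cdot 3\right) = \left(-1 + 2 \cdot 2 \left(-4\right)\right) - \left(-1 + 6\right) = \left(-1 + 2 \left(-8\right)\right) - 5 = \left(-1 - 16\right) - 5 = -17 - 5 = -22$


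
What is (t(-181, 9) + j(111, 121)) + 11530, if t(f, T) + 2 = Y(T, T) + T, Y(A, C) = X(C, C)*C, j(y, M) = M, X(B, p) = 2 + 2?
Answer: 11694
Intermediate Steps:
X(B, p) = 4
Y(A, C) = 4*C
t(f, T) = -2 + 5*T (t(f, T) = -2 + (4*T + T) = -2 + 5*T)
(t(-181, 9) + j(111, 121)) + 11530 = ((-2 + 5*9) + 121) + 11530 = ((-2 + 45) + 121) + 11530 = (43 + 121) + 11530 = 164 + 11530 = 11694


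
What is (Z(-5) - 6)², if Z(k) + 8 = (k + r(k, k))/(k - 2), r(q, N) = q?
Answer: 7744/49 ≈ 158.04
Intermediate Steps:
Z(k) = -8 + 2*k/(-2 + k) (Z(k) = -8 + (k + k)/(k - 2) = -8 + (2*k)/(-2 + k) = -8 + 2*k/(-2 + k))
(Z(-5) - 6)² = (2*(8 - 3*(-5))/(-2 - 5) - 6)² = (2*(8 + 15)/(-7) - 6)² = (2*(-⅐)*23 - 6)² = (-46/7 - 6)² = (-88/7)² = 7744/49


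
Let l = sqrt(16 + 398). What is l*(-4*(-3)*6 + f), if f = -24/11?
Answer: 2304*sqrt(46)/11 ≈ 1420.6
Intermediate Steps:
l = 3*sqrt(46) (l = sqrt(414) = 3*sqrt(46) ≈ 20.347)
f = -24/11 (f = -24*1/11 = -24/11 ≈ -2.1818)
l*(-4*(-3)*6 + f) = (3*sqrt(46))*(-4*(-3)*6 - 24/11) = (3*sqrt(46))*(12*6 - 24/11) = (3*sqrt(46))*(72 - 24/11) = (3*sqrt(46))*(768/11) = 2304*sqrt(46)/11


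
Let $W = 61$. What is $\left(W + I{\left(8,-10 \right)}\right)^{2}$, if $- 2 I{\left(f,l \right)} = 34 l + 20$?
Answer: $48841$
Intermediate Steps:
$I{\left(f,l \right)} = -10 - 17 l$ ($I{\left(f,l \right)} = - \frac{34 l + 20}{2} = - \frac{20 + 34 l}{2} = -10 - 17 l$)
$\left(W + I{\left(8,-10 \right)}\right)^{2} = \left(61 - -160\right)^{2} = \left(61 + \left(-10 + 170\right)\right)^{2} = \left(61 + 160\right)^{2} = 221^{2} = 48841$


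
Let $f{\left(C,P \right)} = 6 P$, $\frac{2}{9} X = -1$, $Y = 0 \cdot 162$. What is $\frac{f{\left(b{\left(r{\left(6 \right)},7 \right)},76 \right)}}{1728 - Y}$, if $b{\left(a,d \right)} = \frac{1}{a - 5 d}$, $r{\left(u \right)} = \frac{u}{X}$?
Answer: $\frac{19}{72} \approx 0.26389$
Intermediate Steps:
$Y = 0$
$X = - \frac{9}{2}$ ($X = \frac{9}{2} \left(-1\right) = - \frac{9}{2} \approx -4.5$)
$r{\left(u \right)} = - \frac{2 u}{9}$ ($r{\left(u \right)} = \frac{u}{- \frac{9}{2}} = u \left(- \frac{2}{9}\right) = - \frac{2 u}{9}$)
$\frac{f{\left(b{\left(r{\left(6 \right)},7 \right)},76 \right)}}{1728 - Y} = \frac{6 \cdot 76}{1728 - 0} = \frac{456}{1728 + 0} = \frac{456}{1728} = 456 \cdot \frac{1}{1728} = \frac{19}{72}$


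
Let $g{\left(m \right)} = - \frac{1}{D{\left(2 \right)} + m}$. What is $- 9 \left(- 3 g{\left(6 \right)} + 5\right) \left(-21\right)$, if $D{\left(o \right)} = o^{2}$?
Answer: $\frac{10017}{10} \approx 1001.7$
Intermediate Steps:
$g{\left(m \right)} = - \frac{1}{4 + m}$ ($g{\left(m \right)} = - \frac{1}{2^{2} + m} = - \frac{1}{4 + m}$)
$- 9 \left(- 3 g{\left(6 \right)} + 5\right) \left(-21\right) = - 9 \left(- 3 \left(- \frac{1}{4 + 6}\right) + 5\right) \left(-21\right) = - 9 \left(- 3 \left(- \frac{1}{10}\right) + 5\right) \left(-21\right) = - 9 \left(- 3 \left(\left(-1\right) \frac{1}{10}\right) + 5\right) \left(-21\right) = - 9 \left(\left(-3\right) \left(- \frac{1}{10}\right) + 5\right) \left(-21\right) = - 9 \left(\frac{3}{10} + 5\right) \left(-21\right) = \left(-9\right) \frac{53}{10} \left(-21\right) = \left(- \frac{477}{10}\right) \left(-21\right) = \frac{10017}{10}$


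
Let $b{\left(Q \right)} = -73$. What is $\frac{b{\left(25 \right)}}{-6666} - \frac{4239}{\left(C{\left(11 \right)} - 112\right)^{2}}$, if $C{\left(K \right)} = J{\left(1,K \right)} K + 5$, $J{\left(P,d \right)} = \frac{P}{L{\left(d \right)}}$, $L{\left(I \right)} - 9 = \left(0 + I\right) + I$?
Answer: $- \frac{1464293377}{4047608532} \approx -0.36177$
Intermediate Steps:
$L{\left(I \right)} = 9 + 2 I$ ($L{\left(I \right)} = 9 + \left(\left(0 + I\right) + I\right) = 9 + \left(I + I\right) = 9 + 2 I$)
$J{\left(P,d \right)} = \frac{P}{9 + 2 d}$
$C{\left(K \right)} = 5 + \frac{K}{9 + 2 K}$ ($C{\left(K \right)} = 1 \frac{1}{9 + 2 K} K + 5 = \frac{K}{9 + 2 K} + 5 = 5 + \frac{K}{9 + 2 K}$)
$\frac{b{\left(25 \right)}}{-6666} - \frac{4239}{\left(C{\left(11 \right)} - 112\right)^{2}} = - \frac{73}{-6666} - \frac{4239}{\left(\frac{45 + 11 \cdot 11}{9 + 2 \cdot 11} - 112\right)^{2}} = \left(-73\right) \left(- \frac{1}{6666}\right) - \frac{4239}{\left(\frac{45 + 121}{9 + 22} - 112\right)^{2}} = \frac{73}{6666} - \frac{4239}{\left(\frac{1}{31} \cdot 166 - 112\right)^{2}} = \frac{73}{6666} - \frac{4239}{\left(\frac{166}{31} - 112\right)^{2}} = \frac{73}{6666} - \frac{4239}{\left(- \frac{3306}{31}\right)^{2}} = \frac{73}{6666} - \frac{4239}{\frac{10929636}{961}} = \frac{73}{6666} - \frac{452631}{1214404} = - \frac{1464293377}{4047608532}$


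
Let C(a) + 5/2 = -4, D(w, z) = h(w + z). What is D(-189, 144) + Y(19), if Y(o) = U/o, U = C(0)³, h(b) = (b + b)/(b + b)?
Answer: -2045/152 ≈ -13.454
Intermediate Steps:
h(b) = 1 (h(b) = (2*b)/((2*b)) = (2*b)*(1/(2*b)) = 1)
D(w, z) = 1
C(a) = -13/2 (C(a) = -5/2 - 4 = -13/2)
U = -2197/8 (U = (-13/2)³ = -2197/8 ≈ -274.63)
Y(o) = -2197/(8*o)
D(-189, 144) + Y(19) = 1 - 2197/8/19 = 1 - 2197/8*1/19 = 1 - 2197/152 = -2045/152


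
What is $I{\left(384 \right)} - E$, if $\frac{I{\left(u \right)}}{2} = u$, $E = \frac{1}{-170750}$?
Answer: $\frac{131136001}{170750} \approx 768.0$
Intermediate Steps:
$E = - \frac{1}{170750} \approx -5.8565 \cdot 10^{-6}$
$I{\left(u \right)} = 2 u$
$I{\left(384 \right)} - E = 2 \cdot 384 - - \frac{1}{170750} = 768 + \frac{1}{170750} = \frac{131136001}{170750}$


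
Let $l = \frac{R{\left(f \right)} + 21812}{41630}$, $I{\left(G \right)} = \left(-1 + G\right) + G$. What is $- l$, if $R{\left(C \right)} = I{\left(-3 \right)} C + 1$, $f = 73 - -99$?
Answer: $- \frac{20609}{41630} \approx -0.49505$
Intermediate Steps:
$I{\left(G \right)} = -1 + 2 G$
$f = 172$ ($f = 73 + 99 = 172$)
$R{\left(C \right)} = 1 - 7 C$ ($R{\left(C \right)} = \left(-1 + 2 \left(-3\right)\right) C + 1 = \left(-1 - 6\right) C + 1 = - 7 C + 1 = 1 - 7 C$)
$l = \frac{20609}{41630}$ ($l = \frac{\left(1 - 1204\right) + 21812}{41630} = \left(\left(1 - 1204\right) + 21812\right) \frac{1}{41630} = \left(-1203 + 21812\right) \frac{1}{41630} = 20609 \cdot \frac{1}{41630} = \frac{20609}{41630} \approx 0.49505$)
$- l = \left(-1\right) \frac{20609}{41630} = - \frac{20609}{41630}$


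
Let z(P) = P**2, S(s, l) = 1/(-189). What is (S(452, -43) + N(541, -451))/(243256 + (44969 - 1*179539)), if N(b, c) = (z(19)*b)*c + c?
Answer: -16647347179/20541654 ≈ -810.42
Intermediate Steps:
S(s, l) = -1/189
N(b, c) = c + 361*b*c (N(b, c) = (19**2*b)*c + c = (361*b)*c + c = 361*b*c + c = c + 361*b*c)
(S(452, -43) + N(541, -451))/(243256 + (44969 - 1*179539)) = (-1/189 - 451*(1 + 361*541))/(243256 + (44969 - 1*179539)) = (-1/189 - 451*(1 + 195301))/(243256 + (44969 - 179539)) = (-1/189 - 451*195302)/(243256 - 134570) = (-1/189 - 88081202)/108686 = -16647347179/189*1/108686 = -16647347179/20541654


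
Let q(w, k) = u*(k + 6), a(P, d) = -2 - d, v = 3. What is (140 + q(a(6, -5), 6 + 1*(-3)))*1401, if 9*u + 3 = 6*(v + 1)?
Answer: 225561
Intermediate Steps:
u = 7/3 (u = -1/3 + (6*(3 + 1))/9 = -1/3 + (6*4)/9 = -1/3 + (1/9)*24 = -1/3 + 8/3 = 7/3 ≈ 2.3333)
q(w, k) = 14 + 7*k/3 (q(w, k) = 7*(k + 6)/3 = 7*(6 + k)/3 = 14 + 7*k/3)
(140 + q(a(6, -5), 6 + 1*(-3)))*1401 = (140 + (14 + 7*(6 + 1*(-3))/3))*1401 = (140 + (14 + 7*(6 - 3)/3))*1401 = (140 + (14 + (7/3)*3))*1401 = (140 + (14 + 7))*1401 = (140 + 21)*1401 = 161*1401 = 225561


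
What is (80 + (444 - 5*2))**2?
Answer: 264196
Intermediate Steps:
(80 + (444 - 5*2))**2 = (80 + (444 - 10))**2 = (80 + 434)**2 = 514**2 = 264196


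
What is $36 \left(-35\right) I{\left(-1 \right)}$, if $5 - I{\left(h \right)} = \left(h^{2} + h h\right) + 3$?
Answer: $0$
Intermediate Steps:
$I{\left(h \right)} = 2 - 2 h^{2}$ ($I{\left(h \right)} = 5 - \left(\left(h^{2} + h h\right) + 3\right) = 5 - \left(\left(h^{2} + h^{2}\right) + 3\right) = 5 - \left(2 h^{2} + 3\right) = 5 - \left(3 + 2 h^{2}\right) = 2 - 2 h^{2}$)
$36 \left(-35\right) I{\left(-1 \right)} = 36 \left(-35\right) \left(2 - 2 \left(-1\right)^{2}\right) = - 1260 \left(2 - 2\right) = \left(-1260\right) 0 = 0$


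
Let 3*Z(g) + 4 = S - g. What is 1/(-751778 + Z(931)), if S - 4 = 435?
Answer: -3/2255830 ≈ -1.3299e-6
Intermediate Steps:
S = 439 (S = 4 + 435 = 439)
Z(g) = 145 - g/3 (Z(g) = -4/3 + (439 - g)/3 = -4/3 + (439/3 - g/3) = 145 - g/3)
1/(-751778 + Z(931)) = 1/(-751778 + (145 - ⅓*931)) = 1/(-751778 + (145 - 931/3)) = 1/(-751778 - 496/3) = 1/(-2255830/3) = -3/2255830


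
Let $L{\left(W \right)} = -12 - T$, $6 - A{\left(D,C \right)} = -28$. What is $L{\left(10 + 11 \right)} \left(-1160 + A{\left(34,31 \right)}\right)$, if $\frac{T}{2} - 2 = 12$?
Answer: $45040$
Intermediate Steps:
$T = 28$ ($T = 4 + 2 \cdot 12 = 4 + 24 = 28$)
$A{\left(D,C \right)} = 34$ ($A{\left(D,C \right)} = 6 - -28 = 6 + 28 = 34$)
$L{\left(W \right)} = -40$ ($L{\left(W \right)} = -12 - 28 = -40$)
$L{\left(10 + 11 \right)} \left(-1160 + A{\left(34,31 \right)}\right) = - 40 \left(-1160 + 34\right) = \left(-40\right) \left(-1126\right) = 45040$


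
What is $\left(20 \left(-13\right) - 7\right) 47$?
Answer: $-12549$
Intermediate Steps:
$\left(20 \left(-13\right) - 7\right) 47 = \left(-260 - 7\right) 47 = \left(-267\right) 47 = -12549$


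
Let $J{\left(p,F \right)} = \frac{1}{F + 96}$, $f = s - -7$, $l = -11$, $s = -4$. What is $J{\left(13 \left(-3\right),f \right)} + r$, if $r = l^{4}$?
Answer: $\frac{1449460}{99} \approx 14641.0$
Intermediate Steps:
$f = 3$ ($f = -4 - -7 = -4 + 7 = 3$)
$J{\left(p,F \right)} = \frac{1}{96 + F}$
$r = 14641$ ($r = \left(-11\right)^{4} = 14641$)
$J{\left(13 \left(-3\right),f \right)} + r = \frac{1}{96 + 3} + 14641 = \frac{1}{99} + 14641 = \frac{1449460}{99}$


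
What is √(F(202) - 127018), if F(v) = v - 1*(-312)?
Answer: 6*I*√3514 ≈ 355.67*I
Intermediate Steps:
F(v) = 312 + v (F(v) = v + 312 = 312 + v)
√(F(202) - 127018) = √((312 + 202) - 127018) = √(514 - 127018) = √(-126504) = 6*I*√3514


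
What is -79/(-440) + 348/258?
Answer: 28917/18920 ≈ 1.5284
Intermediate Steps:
-79/(-440) + 348/258 = -79*(-1/440) + 348*(1/258) = 79/440 + 58/43 = 28917/18920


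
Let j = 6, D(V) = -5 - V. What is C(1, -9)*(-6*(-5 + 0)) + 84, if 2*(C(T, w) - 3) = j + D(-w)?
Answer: 54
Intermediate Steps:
C(T, w) = 7/2 + w/2 (C(T, w) = 3 + (6 + (-5 - (-1)*w))/2 = 3 + (6 + (-5 + w))/2 = 3 + (1 + w)/2 = 3 + (1/2 + w/2) = 7/2 + w/2)
C(1, -9)*(-6*(-5 + 0)) + 84 = (7/2 + (1/2)*(-9))*(-6*(-5 + 0)) + 84 = (7/2 - 9/2)*(-6*(-5)) + 84 = -1*30 + 84 = -30 + 84 = 54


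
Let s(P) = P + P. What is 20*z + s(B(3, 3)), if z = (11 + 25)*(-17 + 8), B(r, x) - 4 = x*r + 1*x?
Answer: -6448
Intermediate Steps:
B(r, x) = 4 + x + r*x (B(r, x) = 4 + (x*r + 1*x) = 4 + (r*x + x) = 4 + (x + r*x) = 4 + x + r*x)
s(P) = 2*P
z = -324 (z = 36*(-9) = -324)
20*z + s(B(3, 3)) = 20*(-324) + 2*(4 + 3 + 3*3) = -6480 + 2*(4 + 3 + 9) = -6480 + 2*16 = -6480 + 32 = -6448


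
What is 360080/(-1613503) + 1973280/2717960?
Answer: 55130254076/109635915347 ≈ 0.50285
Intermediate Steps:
360080/(-1613503) + 1973280/2717960 = 360080*(-1/1613503) + 1973280*(1/2717960) = -360080/1613503 + 49332/67949 = 55130254076/109635915347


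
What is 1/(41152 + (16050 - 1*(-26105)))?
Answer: 1/83307 ≈ 1.2004e-5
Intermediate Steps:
1/(41152 + (16050 - 1*(-26105))) = 1/(41152 + (16050 + 26105)) = 1/(41152 + 42155) = 1/83307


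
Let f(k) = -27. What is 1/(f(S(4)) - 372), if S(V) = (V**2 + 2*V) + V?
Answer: -1/399 ≈ -0.0025063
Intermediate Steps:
S(V) = V**2 + 3*V
1/(f(S(4)) - 372) = 1/(-27 - 372) = 1/(-399) = -1/399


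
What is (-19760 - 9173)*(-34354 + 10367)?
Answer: 694015871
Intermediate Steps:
(-19760 - 9173)*(-34354 + 10367) = -28933*(-23987) = 694015871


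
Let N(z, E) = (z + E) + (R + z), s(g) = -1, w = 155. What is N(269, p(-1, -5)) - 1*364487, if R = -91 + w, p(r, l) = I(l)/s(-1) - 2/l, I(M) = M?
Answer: -1819398/5 ≈ -3.6388e+5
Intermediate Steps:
p(r, l) = -l - 2/l (p(r, l) = l/(-1) - 2/l = l*(-1) - 2/l = -l - 2/l)
R = 64 (R = -91 + 155 = 64)
N(z, E) = 64 + E + 2*z (N(z, E) = (z + E) + (64 + z) = (E + z) + (64 + z) = 64 + E + 2*z)
N(269, p(-1, -5)) - 1*364487 = (64 + (-1*(-5) - 2/(-5)) + 2*269) - 1*364487 = (64 + (5 - 2*(-⅕)) + 538) - 364487 = (64 + (5 + ⅖) + 538) - 364487 = (64 + 27/5 + 538) - 364487 = 3037/5 - 364487 = -1819398/5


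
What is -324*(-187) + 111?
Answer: 60699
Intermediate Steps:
-324*(-187) + 111 = 60588 + 111 = 60699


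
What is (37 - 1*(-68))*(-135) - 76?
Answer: -14251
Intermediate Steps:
(37 - 1*(-68))*(-135) - 76 = (37 + 68)*(-135) - 76 = 105*(-135) - 76 = -14175 - 76 = -14251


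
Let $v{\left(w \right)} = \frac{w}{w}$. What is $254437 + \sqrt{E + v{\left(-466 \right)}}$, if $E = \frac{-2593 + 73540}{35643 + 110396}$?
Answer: $254437 + \frac{\sqrt{31688418454}}{146039} \approx 2.5444 \cdot 10^{5}$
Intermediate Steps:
$v{\left(w \right)} = 1$
$E = \frac{70947}{146039} \approx 0.48581$
$254437 + \sqrt{E + v{\left(-466 \right)}} = 254437 + \sqrt{\frac{70947}{146039} + 1} = 254437 + \sqrt{\frac{216986}{146039}} = 254437 + \frac{\sqrt{31688418454}}{146039}$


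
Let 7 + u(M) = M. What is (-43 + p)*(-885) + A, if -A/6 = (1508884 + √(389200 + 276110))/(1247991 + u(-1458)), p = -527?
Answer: 314400493698/623263 - 3*√665310/623263 ≈ 5.0444e+5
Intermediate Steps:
u(M) = -7 + M
A = -4526652/623263 - 3*√665310/623263 (A = -6*(1508884 + √(389200 + 276110))/(1247991 + (-7 - 1458)) = -6*(1508884 + √665310)/(1247991 - 1465) = -6*(1508884 + √665310)/1246526 = -6*(754442/623263 + √665310/1246526) = -4526652/623263 - 3*√665310/623263 ≈ -7.2668)
(-43 + p)*(-885) + A = (-43 - 527)*(-885) + (-4526652/623263 - 3*√665310/623263) = -570*(-885) + (-4526652/623263 - 3*√665310/623263) = 504450 + (-4526652/623263 - 3*√665310/623263) = 314400493698/623263 - 3*√665310/623263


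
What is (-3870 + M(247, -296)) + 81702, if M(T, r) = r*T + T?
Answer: 4967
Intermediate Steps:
M(T, r) = T + T*r (M(T, r) = T*r + T = T + T*r)
(-3870 + M(247, -296)) + 81702 = (-3870 + 247*(1 - 296)) + 81702 = (-3870 + 247*(-295)) + 81702 = (-3870 - 72865) + 81702 = -76735 + 81702 = 4967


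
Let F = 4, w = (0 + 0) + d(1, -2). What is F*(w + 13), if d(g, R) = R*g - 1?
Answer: 40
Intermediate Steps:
d(g, R) = -1 + R*g
w = -3 (w = (0 + 0) + (-1 - 2*1) = 0 + (-1 - 2) = 0 - 3 = -3)
F*(w + 13) = 4*(-3 + 13) = 4*10 = 40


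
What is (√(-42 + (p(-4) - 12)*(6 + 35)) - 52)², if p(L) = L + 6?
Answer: 2252 - 208*I*√113 ≈ 2252.0 - 2211.1*I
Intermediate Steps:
p(L) = 6 + L
(√(-42 + (p(-4) - 12)*(6 + 35)) - 52)² = (√(-42 + ((6 - 4) - 12)*(6 + 35)) - 52)² = (√(-42 + (2 - 12)*41) - 52)² = (√(-42 - 10*41) - 52)² = (√(-42 - 410) - 52)² = (√(-452) - 52)² = (2*I*√113 - 52)² = (-52 + 2*I*√113)²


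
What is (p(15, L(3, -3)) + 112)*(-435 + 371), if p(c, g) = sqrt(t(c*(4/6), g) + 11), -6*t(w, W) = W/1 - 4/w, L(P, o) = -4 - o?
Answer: -7168 - 32*sqrt(10110)/15 ≈ -7382.5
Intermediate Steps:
t(w, W) = -W/6 + 2/(3*w) (t(w, W) = -(W/1 - 4/w)/6 = -(W*1 - 4/w)/6 = -(W - 4/w)/6 = -W/6 + 2/(3*w))
p(c, g) = sqrt(11 + (4 - 2*c*g/3)/(4*c)) (p(c, g) = sqrt((4 - g*c*(4/6))/(6*((c*(4/6)))) + 11) = sqrt((4 - g*c*(4*(1/6)))/(6*((c*(4*(1/6))))) + 11) = sqrt((4 - g*c*(2/3))/(6*((c*(2/3)))) + 11) = sqrt((4 - g*2*c/3)/(6*((2*c/3))) + 11) = sqrt((3/(2*c))*(4 - 2*c*g/3)/6 + 11) = sqrt((4 - 2*c*g/3)/(4*c) + 11) = sqrt(11 + (4 - 2*c*g/3)/(4*c)))
(p(15, L(3, -3)) + 112)*(-435 + 371) = (sqrt(396 - 6*(-4 - 1*(-3)) + 36/15)/6 + 112)*(-435 + 371) = (sqrt(396 - 6*(-4 + 3) + 36*(1/15))/6 + 112)*(-64) = (sqrt(396 - 6*(-1) + 12/5)/6 + 112)*(-64) = (sqrt(396 + 6 + 12/5)/6 + 112)*(-64) = (sqrt(2022/5)/6 + 112)*(-64) = ((sqrt(10110)/5)/6 + 112)*(-64) = (sqrt(10110)/30 + 112)*(-64) = (112 + sqrt(10110)/30)*(-64) = -7168 - 32*sqrt(10110)/15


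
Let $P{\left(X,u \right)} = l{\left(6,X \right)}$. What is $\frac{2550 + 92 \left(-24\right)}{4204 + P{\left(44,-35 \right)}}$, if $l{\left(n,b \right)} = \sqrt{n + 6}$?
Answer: $\frac{359442}{4418401} - \frac{171 \sqrt{3}}{4418401} \approx 0.081284$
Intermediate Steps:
$l{\left(n,b \right)} = \sqrt{6 + n}$
$P{\left(X,u \right)} = 2 \sqrt{3}$ ($P{\left(X,u \right)} = \sqrt{6 + 6} = \sqrt{12} = 2 \sqrt{3}$)
$\frac{2550 + 92 \left(-24\right)}{4204 + P{\left(44,-35 \right)}} = \frac{2550 + 92 \left(-24\right)}{4204 + 2 \sqrt{3}} = \frac{2550 - 2208}{4204 + 2 \sqrt{3}} = \frac{342}{4204 + 2 \sqrt{3}}$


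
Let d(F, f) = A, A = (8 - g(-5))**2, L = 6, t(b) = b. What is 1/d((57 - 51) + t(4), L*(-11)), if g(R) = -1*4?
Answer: 1/144 ≈ 0.0069444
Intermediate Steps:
g(R) = -4
A = 144 (A = (8 - 1*(-4))**2 = (8 + 4)**2 = 12**2 = 144)
d(F, f) = 144
1/d((57 - 51) + t(4), L*(-11)) = 1/144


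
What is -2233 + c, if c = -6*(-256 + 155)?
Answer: -1627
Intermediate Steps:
c = 606 (c = -6*(-101) = 606)
-2233 + c = -2233 + 606 = -1627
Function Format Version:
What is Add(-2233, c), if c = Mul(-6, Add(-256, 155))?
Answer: -1627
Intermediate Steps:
c = 606 (c = Mul(-6, -101) = 606)
Add(-2233, c) = Add(-2233, 606) = -1627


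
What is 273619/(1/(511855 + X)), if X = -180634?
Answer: 90628358799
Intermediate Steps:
273619/(1/(511855 + X)) = 273619/(1/(511855 - 180634)) = 273619/(1/331221) = 273619*331221 = 90628358799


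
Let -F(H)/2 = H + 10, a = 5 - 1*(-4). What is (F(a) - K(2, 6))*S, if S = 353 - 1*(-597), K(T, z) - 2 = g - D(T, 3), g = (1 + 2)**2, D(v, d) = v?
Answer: -44650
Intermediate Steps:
a = 9 (a = 5 + 4 = 9)
g = 9 (g = 3**2 = 9)
K(T, z) = 11 - T (K(T, z) = 2 + (9 - T) = 11 - T)
F(H) = -20 - 2*H (F(H) = -2*(H + 10) = -2*(10 + H) = -20 - 2*H)
S = 950 (S = 353 + 597 = 950)
(F(a) - K(2, 6))*S = ((-20 - 2*9) - (11 - 1*2))*950 = ((-20 - 18) - (11 - 2))*950 = (-38 - 1*9)*950 = (-38 - 9)*950 = -47*950 = -44650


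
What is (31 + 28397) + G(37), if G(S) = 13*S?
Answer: 28909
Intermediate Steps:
(31 + 28397) + G(37) = (31 + 28397) + 13*37 = 28428 + 481 = 28909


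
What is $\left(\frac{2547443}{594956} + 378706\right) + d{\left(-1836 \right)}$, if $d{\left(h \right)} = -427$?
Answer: $\frac{3814608613}{10084} \approx 3.7828 \cdot 10^{5}$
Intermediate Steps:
$\left(\frac{2547443}{594956} + 378706\right) + d{\left(-1836 \right)} = \left(\frac{2547443}{594956} + 378706\right) - 427 = \left(2547443 \cdot \frac{1}{594956} + 378706\right) - 427 = \left(\frac{43177}{10084} + 378706\right) - 427 = \frac{3818914481}{10084} - 427 = \frac{3814608613}{10084}$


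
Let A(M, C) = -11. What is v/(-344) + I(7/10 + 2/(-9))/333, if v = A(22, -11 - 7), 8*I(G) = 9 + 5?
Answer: 4265/114552 ≈ 0.037232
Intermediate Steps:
I(G) = 7/4 (I(G) = (9 + 5)/8 = (⅛)*14 = 7/4)
v = -11
v/(-344) + I(7/10 + 2/(-9))/333 = -11/(-344) + (7/4)/333 = -11*(-1/344) + (7/4)*(1/333) = 11/344 + 7/1332 = 4265/114552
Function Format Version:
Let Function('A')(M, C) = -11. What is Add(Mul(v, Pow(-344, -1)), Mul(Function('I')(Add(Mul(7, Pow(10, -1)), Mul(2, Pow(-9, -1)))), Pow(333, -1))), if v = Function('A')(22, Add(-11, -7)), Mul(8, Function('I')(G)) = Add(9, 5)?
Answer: Rational(4265, 114552) ≈ 0.037232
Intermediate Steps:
Function('I')(G) = Rational(7, 4) (Function('I')(G) = Mul(Rational(1, 8), Add(9, 5)) = Mul(Rational(1, 8), 14) = Rational(7, 4))
v = -11
Add(Mul(v, Pow(-344, -1)), Mul(Function('I')(Add(Mul(7, Pow(10, -1)), Mul(2, Pow(-9, -1)))), Pow(333, -1))) = Add(Mul(-11, Pow(-344, -1)), Mul(Rational(7, 4), Pow(333, -1))) = Add(Mul(-11, Rational(-1, 344)), Mul(Rational(7, 4), Rational(1, 333))) = Add(Rational(11, 344), Rational(7, 1332)) = Rational(4265, 114552)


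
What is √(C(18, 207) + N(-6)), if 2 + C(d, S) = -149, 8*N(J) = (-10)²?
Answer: I*√554/2 ≈ 11.769*I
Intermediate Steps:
N(J) = 25/2 (N(J) = (⅛)*(-10)² = (⅛)*100 = 25/2)
C(d, S) = -151 (C(d, S) = -2 - 149 = -151)
√(C(18, 207) + N(-6)) = √(-151 + 25/2) = √(-277/2) = I*√554/2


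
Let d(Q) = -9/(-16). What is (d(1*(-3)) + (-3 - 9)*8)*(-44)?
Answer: 16797/4 ≈ 4199.3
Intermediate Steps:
d(Q) = 9/16 (d(Q) = -9*(-1/16) = 9/16)
(d(1*(-3)) + (-3 - 9)*8)*(-44) = (9/16 + (-3 - 9)*8)*(-44) = (9/16 - 12*8)*(-44) = (9/16 - 96)*(-44) = -1527/16*(-44) = 16797/4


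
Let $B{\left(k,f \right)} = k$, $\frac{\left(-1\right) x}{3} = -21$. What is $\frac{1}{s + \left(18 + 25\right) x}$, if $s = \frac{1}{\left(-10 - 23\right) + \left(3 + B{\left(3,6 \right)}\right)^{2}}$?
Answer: $\frac{3}{8128} \approx 0.00036909$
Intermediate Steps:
$x = 63$ ($x = \left(-3\right) \left(-21\right) = 63$)
$s = \frac{1}{3}$ ($s = \frac{1}{\left(-10 - 23\right) + \left(3 + 3\right)^{2}} = \frac{1}{-33 + 6^{2}} = \frac{1}{-33 + 36} = \frac{1}{3} \approx 0.33333$)
$\frac{1}{s + \left(18 + 25\right) x} = \frac{1}{\frac{1}{3} + \left(18 + 25\right) 63} = \frac{1}{\frac{1}{3} + 43 \cdot 63} = \frac{1}{\frac{1}{3} + 2709} = \frac{1}{\frac{8128}{3}} = \frac{3}{8128}$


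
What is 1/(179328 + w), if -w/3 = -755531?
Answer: 1/2445921 ≈ 4.0884e-7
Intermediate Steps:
w = 2266593 (w = -3*(-755531) = 2266593)
1/(179328 + w) = 1/(179328 + 2266593) = 1/2445921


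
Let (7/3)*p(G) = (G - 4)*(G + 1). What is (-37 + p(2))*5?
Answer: -1385/7 ≈ -197.86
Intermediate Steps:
p(G) = 3*(1 + G)*(-4 + G)/7 (p(G) = 3*((G - 4)*(G + 1))/7 = 3*((-4 + G)*(1 + G))/7 = 3*((1 + G)*(-4 + G))/7 = 3*(1 + G)*(-4 + G)/7)
(-37 + p(2))*5 = (-37 + (-12/7 - 9/7*2 + (3/7)*2**2))*5 = (-37 + (-12/7 - 18/7 + (3/7)*4))*5 = (-37 + (-12/7 - 18/7 + 12/7))*5 = (-37 - 18/7)*5 = -277/7*5 = -1385/7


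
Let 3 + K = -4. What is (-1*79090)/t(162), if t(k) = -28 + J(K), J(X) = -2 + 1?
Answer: 79090/29 ≈ 2727.2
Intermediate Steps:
K = -7 (K = -3 - 4 = -7)
J(X) = -1
t(k) = -29 (t(k) = -28 - 1 = -29)
(-1*79090)/t(162) = -1*79090/(-29) = -79090*(-1/29) = 79090/29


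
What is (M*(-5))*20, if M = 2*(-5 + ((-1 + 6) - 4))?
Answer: 800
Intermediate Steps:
M = -8 (M = 2*(-5 + (5 - 4)) = 2*(-5 + 1) = 2*(-4) = -8)
(M*(-5))*20 = -8*(-5)*20 = 40*20 = 800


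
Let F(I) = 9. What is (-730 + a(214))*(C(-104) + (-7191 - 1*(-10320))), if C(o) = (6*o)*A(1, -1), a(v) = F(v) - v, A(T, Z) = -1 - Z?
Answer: -2925615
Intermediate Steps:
a(v) = 9 - v
C(o) = 0 (C(o) = (6*o)*(-1 - 1*(-1)) = (6*o)*(-1 + 1) = (6*o)*0 = 0)
(-730 + a(214))*(C(-104) + (-7191 - 1*(-10320))) = (-730 + (9 - 1*214))*(0 + (-7191 - 1*(-10320))) = (-730 + (9 - 214))*(0 + (-7191 + 10320)) = (-730 - 205)*(0 + 3129) = -935*3129 = -2925615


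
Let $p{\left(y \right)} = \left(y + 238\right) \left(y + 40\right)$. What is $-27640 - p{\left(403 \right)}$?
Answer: $-311603$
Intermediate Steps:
$p{\left(y \right)} = \left(40 + y\right) \left(238 + y\right)$ ($p{\left(y \right)} = \left(238 + y\right) \left(40 + y\right) = \left(40 + y\right) \left(238 + y\right)$)
$-27640 - p{\left(403 \right)} = -27640 - \left(9520 + 403^{2} + 278 \cdot 403\right) = -27640 - \left(9520 + 162409 + 112034\right) = -27640 - 283963 = -311603$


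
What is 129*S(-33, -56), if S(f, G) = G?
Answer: -7224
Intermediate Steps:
129*S(-33, -56) = 129*(-56) = -7224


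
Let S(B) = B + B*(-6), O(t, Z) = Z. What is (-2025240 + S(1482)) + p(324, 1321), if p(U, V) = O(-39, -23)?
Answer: -2032673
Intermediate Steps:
p(U, V) = -23
S(B) = -5*B (S(B) = B - 6*B = -5*B)
(-2025240 + S(1482)) + p(324, 1321) = (-2025240 - 5*1482) - 23 = (-2025240 - 7410) - 23 = -2032650 - 23 = -2032673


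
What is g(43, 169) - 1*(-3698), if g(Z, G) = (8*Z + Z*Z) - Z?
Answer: 5848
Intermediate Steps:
g(Z, G) = Z² + 7*Z (g(Z, G) = (8*Z + Z²) - Z = (Z² + 8*Z) - Z = Z² + 7*Z)
g(43, 169) - 1*(-3698) = 43*(7 + 43) - 1*(-3698) = 43*50 + 3698 = 2150 + 3698 = 5848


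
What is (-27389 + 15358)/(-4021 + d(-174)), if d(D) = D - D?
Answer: 12031/4021 ≈ 2.9920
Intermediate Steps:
d(D) = 0
(-27389 + 15358)/(-4021 + d(-174)) = (-27389 + 15358)/(-4021 + 0) = -12031/(-4021) = -12031*(-1/4021) = 12031/4021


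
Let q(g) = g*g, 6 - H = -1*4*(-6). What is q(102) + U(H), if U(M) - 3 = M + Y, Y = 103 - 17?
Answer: 10475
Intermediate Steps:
Y = 86
H = -18 (H = 6 - (-1*4)*(-6) = 6 - (-4)*(-6) = 6 - 1*24 = 6 - 24 = -18)
U(M) = 89 + M (U(M) = 3 + (M + 86) = 3 + (86 + M) = 89 + M)
q(g) = g²
q(102) + U(H) = 102² + (89 - 18) = 10404 + 71 = 10475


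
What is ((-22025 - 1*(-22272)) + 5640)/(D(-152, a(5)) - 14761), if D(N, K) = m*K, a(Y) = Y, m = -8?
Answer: -5887/14801 ≈ -0.39774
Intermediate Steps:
D(N, K) = -8*K
((-22025 - 1*(-22272)) + 5640)/(D(-152, a(5)) - 14761) = ((-22025 - 1*(-22272)) + 5640)/(-8*5 - 14761) = ((-22025 + 22272) + 5640)/(-40 - 14761) = (247 + 5640)/(-14801) = 5887*(-1/14801) = -5887/14801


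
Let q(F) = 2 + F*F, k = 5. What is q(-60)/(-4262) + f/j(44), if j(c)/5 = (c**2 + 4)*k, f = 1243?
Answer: -84699667/103353500 ≈ -0.81951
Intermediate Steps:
q(F) = 2 + F**2
j(c) = 100 + 25*c**2 (j(c) = 5*((c**2 + 4)*5) = 5*((4 + c**2)*5) = 5*(20 + 5*c**2) = 100 + 25*c**2)
q(-60)/(-4262) + f/j(44) = (2 + (-60)**2)/(-4262) + 1243/(100 + 25*44**2) = (2 + 3600)*(-1/4262) + 1243/(100 + 25*1936) = 3602*(-1/4262) + 1243/(100 + 48400) = -1801/2131 + 1243/48500 = -84699667/103353500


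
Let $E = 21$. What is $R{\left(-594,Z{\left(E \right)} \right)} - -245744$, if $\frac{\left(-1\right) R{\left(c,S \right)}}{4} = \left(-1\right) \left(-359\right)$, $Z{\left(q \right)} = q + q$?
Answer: $244308$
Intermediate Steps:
$Z{\left(q \right)} = 2 q$
$R{\left(c,S \right)} = -1436$ ($R{\left(c,S \right)} = - 4 \left(\left(-1\right) \left(-359\right)\right) = \left(-4\right) 359 = -1436$)
$R{\left(-594,Z{\left(E \right)} \right)} - -245744 = -1436 - -245744 = -1436 + 245744 = 244308$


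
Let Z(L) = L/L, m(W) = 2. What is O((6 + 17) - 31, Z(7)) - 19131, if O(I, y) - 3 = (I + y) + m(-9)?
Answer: -19133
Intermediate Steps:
Z(L) = 1
O(I, y) = 5 + I + y (O(I, y) = 3 + ((I + y) + 2) = 3 + (2 + I + y) = 5 + I + y)
O((6 + 17) - 31, Z(7)) - 19131 = (5 + ((6 + 17) - 31) + 1) - 19131 = (5 + (23 - 31) + 1) - 19131 = (5 - 8 + 1) - 19131 = -2 - 19131 = -19133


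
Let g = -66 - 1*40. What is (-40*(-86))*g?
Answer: -364640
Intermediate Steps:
g = -106 (g = -66 - 40 = -106)
(-40*(-86))*g = -40*(-86)*(-106) = 3440*(-106) = -364640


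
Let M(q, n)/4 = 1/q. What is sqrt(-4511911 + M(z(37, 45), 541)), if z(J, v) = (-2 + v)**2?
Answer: I*sqrt(8342523435)/43 ≈ 2124.1*I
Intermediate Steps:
M(q, n) = 4/q
sqrt(-4511911 + M(z(37, 45), 541)) = sqrt(-4511911 + 4/((-2 + 45)**2)) = sqrt(-4511911 + 4/(43**2)) = sqrt(-4511911 + 4/1849) = sqrt(-8342523435/1849) = I*sqrt(8342523435)/43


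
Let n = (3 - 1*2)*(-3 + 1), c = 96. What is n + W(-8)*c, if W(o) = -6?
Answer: -578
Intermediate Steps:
n = -2 (n = (3 - 2)*(-2) = 1*(-2) = -2)
n + W(-8)*c = -2 - 6*96 = -2 - 576 = -578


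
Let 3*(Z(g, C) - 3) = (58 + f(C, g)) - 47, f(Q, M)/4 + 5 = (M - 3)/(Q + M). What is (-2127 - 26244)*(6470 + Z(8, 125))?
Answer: -3487674050/19 ≈ -1.8356e+8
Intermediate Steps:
f(Q, M) = -20 + 4*(-3 + M)/(M + Q) (f(Q, M) = -20 + 4*((M - 3)/(Q + M)) = -20 + 4*((-3 + M)/(M + Q)) = -20 + 4*(-3 + M)/(M + Q))
Z(g, C) = 20/3 + 4*(-3 - 5*C - 4*g)/(3*(C + g)) (Z(g, C) = 3 + ((58 + 4*(-3 - 5*C - 4*g)/(g + C)) - 47)/3 = 3 + ((58 + 4*(-3 - 5*C - 4*g)/(C + g)) - 47)/3 = 3 + (11 + 4*(-3 - 5*C - 4*g)/(C + g))/3 = 3 + (11/3 + 4*(-3 - 5*C - 4*g)/(3*(C + g))) = 20/3 + 4*(-3 - 5*C - 4*g)/(3*(C + g)))
(-2127 - 26244)*(6470 + Z(8, 125)) = (-2127 - 26244)*(6470 + (-4 + (4/3)*8)/(125 + 8)) = -28371*(6470 + (-4 + 32/3)/133) = -28371*(6470 + (1/133)*(20/3)) = -28371*(6470 + 20/399) = -28371*2581550/399 = -3487674050/19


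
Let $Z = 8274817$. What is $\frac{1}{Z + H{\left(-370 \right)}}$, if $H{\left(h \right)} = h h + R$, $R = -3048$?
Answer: $\frac{1}{8408669} \approx 1.1892 \cdot 10^{-7}$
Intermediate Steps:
$H{\left(h \right)} = -3048 + h^{2}$ ($H{\left(h \right)} = h h - 3048 = h^{2} - 3048 = -3048 + h^{2}$)
$\frac{1}{Z + H{\left(-370 \right)}} = \frac{1}{8274817 - \left(3048 - \left(-370\right)^{2}\right)} = \frac{1}{8274817 + \left(-3048 + 136900\right)} = \frac{1}{8274817 + 133852} = \frac{1}{8408669}$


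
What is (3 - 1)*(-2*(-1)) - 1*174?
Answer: -170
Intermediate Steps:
(3 - 1)*(-2*(-1)) - 1*174 = 2*2 - 174 = 4 - 174 = -170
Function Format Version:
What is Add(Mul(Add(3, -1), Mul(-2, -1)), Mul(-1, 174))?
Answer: -170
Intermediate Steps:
Add(Mul(Add(3, -1), Mul(-2, -1)), Mul(-1, 174)) = Add(Mul(2, 2), -174) = Add(4, -174) = -170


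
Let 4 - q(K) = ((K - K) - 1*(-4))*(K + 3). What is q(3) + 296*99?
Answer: 29284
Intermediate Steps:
q(K) = -8 - 4*K (q(K) = 4 - ((K - K) - 1*(-4))*(K + 3) = 4 - (0 + 4)*(3 + K) = 4 - 4*(3 + K) = 4 - (12 + 4*K) = 4 + (-12 - 4*K) = -8 - 4*K)
q(3) + 296*99 = (-8 - 4*3) + 296*99 = (-8 - 12) + 29304 = -20 + 29304 = 29284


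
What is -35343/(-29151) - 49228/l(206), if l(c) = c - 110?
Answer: -39768125/77736 ≈ -511.58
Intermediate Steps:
l(c) = -110 + c
-35343/(-29151) - 49228/l(206) = -35343/(-29151) - 49228/(-110 + 206) = -35343*(-1/29151) - 49228/96 = 3927/3239 - 49228*1/96 = 3927/3239 - 12307/24 = -39768125/77736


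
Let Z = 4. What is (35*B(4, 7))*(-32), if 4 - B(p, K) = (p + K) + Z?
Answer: 12320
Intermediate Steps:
B(p, K) = -K - p (B(p, K) = 4 - ((p + K) + 4) = 4 - ((K + p) + 4) = 4 - (4 + K + p) = 4 + (-4 - K - p) = -K - p)
(35*B(4, 7))*(-32) = (35*(-1*7 - 1*4))*(-32) = (35*(-7 - 4))*(-32) = (35*(-11))*(-32) = -385*(-32) = 12320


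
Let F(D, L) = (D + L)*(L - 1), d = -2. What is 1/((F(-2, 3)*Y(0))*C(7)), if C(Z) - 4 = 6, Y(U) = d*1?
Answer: -1/40 ≈ -0.025000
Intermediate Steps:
Y(U) = -2 (Y(U) = -2*1 = -2)
F(D, L) = (-1 + L)*(D + L) (F(D, L) = (D + L)*(-1 + L) = (-1 + L)*(D + L))
C(Z) = 10 (C(Z) = 4 + 6 = 10)
1/((F(-2, 3)*Y(0))*C(7)) = 1/(((3² - 1*(-2) - 1*3 - 2*3)*(-2))*10) = 1/(((9 + 2 - 3 - 6)*(-2))*10) = 1/((2*(-2))*10) = 1/(-4*10) = 1/(-40) = -1/40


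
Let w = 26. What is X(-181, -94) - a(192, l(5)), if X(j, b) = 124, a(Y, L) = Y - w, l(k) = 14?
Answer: -42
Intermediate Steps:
a(Y, L) = -26 + Y (a(Y, L) = Y - 1*26 = Y - 26 = -26 + Y)
X(-181, -94) - a(192, l(5)) = 124 - (-26 + 192) = 124 - 1*166 = 124 - 166 = -42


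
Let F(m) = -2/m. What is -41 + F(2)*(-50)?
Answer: 9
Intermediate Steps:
-41 + F(2)*(-50) = -41 - 2/2*(-50) = -41 - 2*½*(-50) = -41 - 1*(-50) = -41 + 50 = 9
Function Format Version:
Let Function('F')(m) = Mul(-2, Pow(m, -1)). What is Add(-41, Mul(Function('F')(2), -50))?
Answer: 9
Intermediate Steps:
Add(-41, Mul(Function('F')(2), -50)) = Add(-41, Mul(Mul(-2, Pow(2, -1)), -50)) = Add(-41, Mul(Mul(-2, Rational(1, 2)), -50)) = Add(-41, Mul(-1, -50)) = Add(-41, 50) = 9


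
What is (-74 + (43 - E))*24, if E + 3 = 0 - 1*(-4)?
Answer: -768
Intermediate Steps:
E = 1 (E = -3 + (0 - 1*(-4)) = -3 + (0 + 4) = -3 + 4 = 1)
(-74 + (43 - E))*24 = (-74 + (43 - 1*1))*24 = (-74 + (43 - 1))*24 = (-74 + 42)*24 = -32*24 = -768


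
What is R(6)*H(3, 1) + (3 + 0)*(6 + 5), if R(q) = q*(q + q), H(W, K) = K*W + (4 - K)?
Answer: 465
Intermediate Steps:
H(W, K) = 4 - K + K*W
R(q) = 2*q² (R(q) = q*(2*q) = 2*q²)
R(6)*H(3, 1) + (3 + 0)*(6 + 5) = (2*6²)*(4 - 1*1 + 1*3) + (3 + 0)*(6 + 5) = (2*36)*(4 - 1 + 3) + 3*11 = 72*6 + 33 = 432 + 33 = 465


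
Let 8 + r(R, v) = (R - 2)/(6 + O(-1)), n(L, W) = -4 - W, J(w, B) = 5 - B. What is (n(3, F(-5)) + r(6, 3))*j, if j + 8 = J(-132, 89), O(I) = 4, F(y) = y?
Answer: 3036/5 ≈ 607.20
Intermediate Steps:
r(R, v) = -41/5 + R/10 (r(R, v) = -8 + (R - 2)/(6 + 4) = -8 + (-2 + R)/10 = -8 + (-2 + R)*(⅒) = -8 + (-⅕ + R/10) = -41/5 + R/10)
j = -92 (j = -8 + (5 - 1*89) = -8 + (5 - 89) = -8 - 84 = -92)
(n(3, F(-5)) + r(6, 3))*j = ((-4 - 1*(-5)) + (-41/5 + (⅒)*6))*(-92) = ((-4 + 5) + (-41/5 + ⅗))*(-92) = (1 - 38/5)*(-92) = -33/5*(-92) = 3036/5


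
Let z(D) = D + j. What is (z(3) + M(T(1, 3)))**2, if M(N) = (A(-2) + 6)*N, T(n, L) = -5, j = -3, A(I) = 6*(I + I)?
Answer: 8100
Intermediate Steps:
A(I) = 12*I (A(I) = 6*(2*I) = 12*I)
M(N) = -18*N (M(N) = (12*(-2) + 6)*N = (-24 + 6)*N = -18*N)
z(D) = -3 + D (z(D) = D - 3 = -3 + D)
(z(3) + M(T(1, 3)))**2 = ((-3 + 3) - 18*(-5))**2 = (0 + 90)**2 = 90**2 = 8100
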